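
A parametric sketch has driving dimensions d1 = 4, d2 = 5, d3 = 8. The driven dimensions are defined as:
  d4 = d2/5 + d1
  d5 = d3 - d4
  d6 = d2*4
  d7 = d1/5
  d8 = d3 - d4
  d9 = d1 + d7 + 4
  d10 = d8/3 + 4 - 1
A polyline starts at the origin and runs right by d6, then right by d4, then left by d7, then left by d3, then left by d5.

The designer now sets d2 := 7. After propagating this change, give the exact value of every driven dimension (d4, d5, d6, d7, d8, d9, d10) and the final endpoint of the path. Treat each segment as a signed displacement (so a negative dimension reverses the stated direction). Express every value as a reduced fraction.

Apply edit: d2 := 7
  d4 = d2/5 + d1 = 27/5
  d5 = d3 - d4 = 13/5
  d6 = d2*4 = 28
  d7 = d1/5 = 4/5
  d8 = d3 - d4 = 13/5
  d9 = d1 + d7 + 4 = 44/5
  d10 = d8/3 + 4 - 1 = 58/15
Walk from origin (0, 0):
  seg 1: right by d6 = 28 → (28, 0)
  seg 2: right by d4 = 27/5 → (167/5, 0)
  seg 3: left by d7 = 4/5 → (163/5, 0)
  seg 4: left by d3 = 8 → (123/5, 0)
  seg 5: left by d5 = 13/5 → (22, 0)

d4 = 27/5
d5 = 13/5
d6 = 28
d7 = 4/5
d8 = 13/5
d9 = 44/5
d10 = 58/15
endpoint = (22, 0)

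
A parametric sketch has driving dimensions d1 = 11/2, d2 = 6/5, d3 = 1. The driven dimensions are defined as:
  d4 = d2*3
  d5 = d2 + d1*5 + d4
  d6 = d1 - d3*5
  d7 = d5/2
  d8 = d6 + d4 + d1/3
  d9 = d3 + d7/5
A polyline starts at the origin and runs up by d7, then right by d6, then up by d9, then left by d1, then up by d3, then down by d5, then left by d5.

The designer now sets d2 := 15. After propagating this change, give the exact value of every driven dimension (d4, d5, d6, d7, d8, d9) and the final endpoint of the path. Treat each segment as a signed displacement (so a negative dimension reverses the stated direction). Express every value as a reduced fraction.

Apply edit: d2 := 15
  d4 = d2*3 = 45
  d5 = d2 + d1*5 + d4 = 175/2
  d6 = d1 - d3*5 = 1/2
  d7 = d5/2 = 175/4
  d8 = d6 + d4 + d1/3 = 142/3
  d9 = d3 + d7/5 = 39/4
Walk from origin (0, 0):
  seg 1: up by d7 = 175/4 → (0, 175/4)
  seg 2: right by d6 = 1/2 → (1/2, 175/4)
  seg 3: up by d9 = 39/4 → (1/2, 107/2)
  seg 4: left by d1 = 11/2 → (-5, 107/2)
  seg 5: up by d3 = 1 → (-5, 109/2)
  seg 6: down by d5 = 175/2 → (-5, -33)
  seg 7: left by d5 = 175/2 → (-185/2, -33)

d4 = 45
d5 = 175/2
d6 = 1/2
d7 = 175/4
d8 = 142/3
d9 = 39/4
endpoint = (-185/2, -33)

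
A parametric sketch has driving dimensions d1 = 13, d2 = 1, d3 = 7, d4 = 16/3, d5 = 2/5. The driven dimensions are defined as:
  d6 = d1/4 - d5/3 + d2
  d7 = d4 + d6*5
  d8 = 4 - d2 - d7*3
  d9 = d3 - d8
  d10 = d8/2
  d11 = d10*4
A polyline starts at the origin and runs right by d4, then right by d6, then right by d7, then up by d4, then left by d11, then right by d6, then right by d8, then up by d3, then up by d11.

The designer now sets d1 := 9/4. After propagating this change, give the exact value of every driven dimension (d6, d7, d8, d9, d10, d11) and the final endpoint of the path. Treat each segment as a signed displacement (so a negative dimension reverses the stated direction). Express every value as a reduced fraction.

d6 = 343/240
d7 = 599/48
d8 = -551/16
d9 = 663/16
d10 = -551/32
d11 = -551/8
endpoint = (6613/120, -1357/24)

Apply edit: d1 := 9/4
  d6 = d1/4 - d5/3 + d2 = 343/240
  d7 = d4 + d6*5 = 599/48
  d8 = 4 - d2 - d7*3 = -551/16
  d9 = d3 - d8 = 663/16
  d10 = d8/2 = -551/32
  d11 = d10*4 = -551/8
Walk from origin (0, 0):
  seg 1: right by d4 = 16/3 → (16/3, 0)
  seg 2: right by d6 = 343/240 → (541/80, 0)
  seg 3: right by d7 = 599/48 → (2309/120, 0)
  seg 4: up by d4 = 16/3 → (2309/120, 16/3)
  seg 5: left by d11 = -551/8 → (5287/60, 16/3)
  seg 6: right by d6 = 343/240 → (21491/240, 16/3)
  seg 7: right by d8 = -551/16 → (6613/120, 16/3)
  seg 8: up by d3 = 7 → (6613/120, 37/3)
  seg 9: up by d11 = -551/8 → (6613/120, -1357/24)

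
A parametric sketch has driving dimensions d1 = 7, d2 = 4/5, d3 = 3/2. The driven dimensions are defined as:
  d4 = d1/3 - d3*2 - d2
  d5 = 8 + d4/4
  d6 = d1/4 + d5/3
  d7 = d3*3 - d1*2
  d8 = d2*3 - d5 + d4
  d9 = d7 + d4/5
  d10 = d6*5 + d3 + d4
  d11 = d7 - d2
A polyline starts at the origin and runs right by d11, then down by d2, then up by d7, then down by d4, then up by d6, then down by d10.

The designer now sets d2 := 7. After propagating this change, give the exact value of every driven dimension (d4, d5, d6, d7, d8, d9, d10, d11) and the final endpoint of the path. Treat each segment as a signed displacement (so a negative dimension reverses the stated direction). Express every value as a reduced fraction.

Apply edit: d2 := 7
  d4 = d1/3 - d3*2 - d2 = -23/3
  d5 = 8 + d4/4 = 73/12
  d6 = d1/4 + d5/3 = 34/9
  d7 = d3*3 - d1*2 = -19/2
  d8 = d2*3 - d5 + d4 = 29/4
  d9 = d7 + d4/5 = -331/30
  d10 = d6*5 + d3 + d4 = 229/18
  d11 = d7 - d2 = -33/2
Walk from origin (0, 0):
  seg 1: right by d11 = -33/2 → (-33/2, 0)
  seg 2: down by d2 = 7 → (-33/2, -7)
  seg 3: up by d7 = -19/2 → (-33/2, -33/2)
  seg 4: down by d4 = -23/3 → (-33/2, -53/6)
  seg 5: up by d6 = 34/9 → (-33/2, -91/18)
  seg 6: down by d10 = 229/18 → (-33/2, -160/9)

d4 = -23/3
d5 = 73/12
d6 = 34/9
d7 = -19/2
d8 = 29/4
d9 = -331/30
d10 = 229/18
d11 = -33/2
endpoint = (-33/2, -160/9)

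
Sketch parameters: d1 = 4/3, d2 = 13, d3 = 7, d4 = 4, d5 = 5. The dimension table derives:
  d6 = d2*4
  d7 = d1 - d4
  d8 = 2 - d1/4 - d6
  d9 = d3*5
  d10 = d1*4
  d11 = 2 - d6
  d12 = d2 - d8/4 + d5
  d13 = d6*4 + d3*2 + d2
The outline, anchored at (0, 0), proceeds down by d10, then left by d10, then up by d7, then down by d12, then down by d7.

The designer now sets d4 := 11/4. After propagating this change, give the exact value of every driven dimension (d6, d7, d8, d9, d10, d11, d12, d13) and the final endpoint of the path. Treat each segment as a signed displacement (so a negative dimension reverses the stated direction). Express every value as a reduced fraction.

Apply edit: d4 := 11/4
  d6 = d2*4 = 52
  d7 = d1 - d4 = -17/12
  d8 = 2 - d1/4 - d6 = -151/3
  d9 = d3*5 = 35
  d10 = d1*4 = 16/3
  d11 = 2 - d6 = -50
  d12 = d2 - d8/4 + d5 = 367/12
  d13 = d6*4 + d3*2 + d2 = 235
Walk from origin (0, 0):
  seg 1: down by d10 = 16/3 → (0, -16/3)
  seg 2: left by d10 = 16/3 → (-16/3, -16/3)
  seg 3: up by d7 = -17/12 → (-16/3, -27/4)
  seg 4: down by d12 = 367/12 → (-16/3, -112/3)
  seg 5: down by d7 = -17/12 → (-16/3, -431/12)

d6 = 52
d7 = -17/12
d8 = -151/3
d9 = 35
d10 = 16/3
d11 = -50
d12 = 367/12
d13 = 235
endpoint = (-16/3, -431/12)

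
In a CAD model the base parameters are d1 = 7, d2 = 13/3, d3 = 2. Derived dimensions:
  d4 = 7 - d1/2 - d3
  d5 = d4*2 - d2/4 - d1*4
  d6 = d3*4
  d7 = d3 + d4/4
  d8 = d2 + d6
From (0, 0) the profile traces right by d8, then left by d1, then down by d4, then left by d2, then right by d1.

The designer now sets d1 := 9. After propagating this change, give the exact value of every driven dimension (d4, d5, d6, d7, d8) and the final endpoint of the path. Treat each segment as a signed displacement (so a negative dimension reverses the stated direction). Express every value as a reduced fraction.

Apply edit: d1 := 9
  d4 = 7 - d1/2 - d3 = 1/2
  d5 = d4*2 - d2/4 - d1*4 = -433/12
  d6 = d3*4 = 8
  d7 = d3 + d4/4 = 17/8
  d8 = d2 + d6 = 37/3
Walk from origin (0, 0):
  seg 1: right by d8 = 37/3 → (37/3, 0)
  seg 2: left by d1 = 9 → (10/3, 0)
  seg 3: down by d4 = 1/2 → (10/3, -1/2)
  seg 4: left by d2 = 13/3 → (-1, -1/2)
  seg 5: right by d1 = 9 → (8, -1/2)

d4 = 1/2
d5 = -433/12
d6 = 8
d7 = 17/8
d8 = 37/3
endpoint = (8, -1/2)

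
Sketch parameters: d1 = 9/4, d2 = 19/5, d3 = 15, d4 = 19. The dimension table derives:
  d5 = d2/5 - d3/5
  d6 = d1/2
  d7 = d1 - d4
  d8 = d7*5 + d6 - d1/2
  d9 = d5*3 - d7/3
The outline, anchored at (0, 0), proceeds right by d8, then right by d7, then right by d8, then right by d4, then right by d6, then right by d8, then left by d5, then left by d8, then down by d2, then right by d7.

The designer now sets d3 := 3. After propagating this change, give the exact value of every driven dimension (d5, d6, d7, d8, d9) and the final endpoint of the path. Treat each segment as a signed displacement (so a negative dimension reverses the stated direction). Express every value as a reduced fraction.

d5 = 4/25
d6 = 9/8
d7 = -67/4
d8 = -335/4
d9 = 1819/300
endpoint = (-36207/200, -19/5)

Apply edit: d3 := 3
  d5 = d2/5 - d3/5 = 4/25
  d6 = d1/2 = 9/8
  d7 = d1 - d4 = -67/4
  d8 = d7*5 + d6 - d1/2 = -335/4
  d9 = d5*3 - d7/3 = 1819/300
Walk from origin (0, 0):
  seg 1: right by d8 = -335/4 → (-335/4, 0)
  seg 2: right by d7 = -67/4 → (-201/2, 0)
  seg 3: right by d8 = -335/4 → (-737/4, 0)
  seg 4: right by d4 = 19 → (-661/4, 0)
  seg 5: right by d6 = 9/8 → (-1313/8, 0)
  seg 6: right by d8 = -335/4 → (-1983/8, 0)
  seg 7: left by d5 = 4/25 → (-49607/200, 0)
  seg 8: left by d8 = -335/4 → (-32857/200, 0)
  seg 9: down by d2 = 19/5 → (-32857/200, -19/5)
  seg 10: right by d7 = -67/4 → (-36207/200, -19/5)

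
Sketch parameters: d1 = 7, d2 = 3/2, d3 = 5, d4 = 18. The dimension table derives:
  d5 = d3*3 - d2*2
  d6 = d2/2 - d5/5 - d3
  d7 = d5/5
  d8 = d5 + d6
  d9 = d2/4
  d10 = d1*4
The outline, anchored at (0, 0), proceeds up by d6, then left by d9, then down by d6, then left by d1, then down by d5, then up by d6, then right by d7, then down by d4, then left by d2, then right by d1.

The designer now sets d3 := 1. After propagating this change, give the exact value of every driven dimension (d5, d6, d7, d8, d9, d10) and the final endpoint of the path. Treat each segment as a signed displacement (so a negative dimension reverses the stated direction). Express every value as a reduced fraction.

Apply edit: d3 := 1
  d5 = d3*3 - d2*2 = 0
  d6 = d2/2 - d5/5 - d3 = -1/4
  d7 = d5/5 = 0
  d8 = d5 + d6 = -1/4
  d9 = d2/4 = 3/8
  d10 = d1*4 = 28
Walk from origin (0, 0):
  seg 1: up by d6 = -1/4 → (0, -1/4)
  seg 2: left by d9 = 3/8 → (-3/8, -1/4)
  seg 3: down by d6 = -1/4 → (-3/8, 0)
  seg 4: left by d1 = 7 → (-59/8, 0)
  seg 5: down by d5 = 0 → (-59/8, 0)
  seg 6: up by d6 = -1/4 → (-59/8, -1/4)
  seg 7: right by d7 = 0 → (-59/8, -1/4)
  seg 8: down by d4 = 18 → (-59/8, -73/4)
  seg 9: left by d2 = 3/2 → (-71/8, -73/4)
  seg 10: right by d1 = 7 → (-15/8, -73/4)

d5 = 0
d6 = -1/4
d7 = 0
d8 = -1/4
d9 = 3/8
d10 = 28
endpoint = (-15/8, -73/4)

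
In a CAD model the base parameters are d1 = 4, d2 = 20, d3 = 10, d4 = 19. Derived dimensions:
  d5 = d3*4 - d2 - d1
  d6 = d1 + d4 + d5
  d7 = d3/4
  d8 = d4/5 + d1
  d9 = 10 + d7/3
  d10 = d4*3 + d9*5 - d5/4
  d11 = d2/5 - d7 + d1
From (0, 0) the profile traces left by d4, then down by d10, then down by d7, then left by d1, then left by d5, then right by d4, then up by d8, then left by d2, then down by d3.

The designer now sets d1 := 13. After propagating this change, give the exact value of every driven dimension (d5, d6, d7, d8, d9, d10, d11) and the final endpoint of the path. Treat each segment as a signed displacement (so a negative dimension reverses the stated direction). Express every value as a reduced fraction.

d5 = 7
d6 = 39
d7 = 5/2
d8 = 84/5
d9 = 65/6
d10 = 1313/12
d11 = 29/2
endpoint = (-40, -6307/60)

Apply edit: d1 := 13
  d5 = d3*4 - d2 - d1 = 7
  d6 = d1 + d4 + d5 = 39
  d7 = d3/4 = 5/2
  d8 = d4/5 + d1 = 84/5
  d9 = 10 + d7/3 = 65/6
  d10 = d4*3 + d9*5 - d5/4 = 1313/12
  d11 = d2/5 - d7 + d1 = 29/2
Walk from origin (0, 0):
  seg 1: left by d4 = 19 → (-19, 0)
  seg 2: down by d10 = 1313/12 → (-19, -1313/12)
  seg 3: down by d7 = 5/2 → (-19, -1343/12)
  seg 4: left by d1 = 13 → (-32, -1343/12)
  seg 5: left by d5 = 7 → (-39, -1343/12)
  seg 6: right by d4 = 19 → (-20, -1343/12)
  seg 7: up by d8 = 84/5 → (-20, -5707/60)
  seg 8: left by d2 = 20 → (-40, -5707/60)
  seg 9: down by d3 = 10 → (-40, -6307/60)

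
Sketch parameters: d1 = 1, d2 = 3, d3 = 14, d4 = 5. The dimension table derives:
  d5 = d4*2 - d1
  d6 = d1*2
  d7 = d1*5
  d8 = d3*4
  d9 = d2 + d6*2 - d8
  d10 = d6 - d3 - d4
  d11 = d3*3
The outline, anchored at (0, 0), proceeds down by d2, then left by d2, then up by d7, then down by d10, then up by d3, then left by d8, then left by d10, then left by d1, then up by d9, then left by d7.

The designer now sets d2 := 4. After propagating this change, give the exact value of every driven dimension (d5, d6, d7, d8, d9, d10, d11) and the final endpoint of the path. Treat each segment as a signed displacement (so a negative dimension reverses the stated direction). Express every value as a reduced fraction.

d5 = 9
d6 = 2
d7 = 5
d8 = 56
d9 = -48
d10 = -17
d11 = 42
endpoint = (-49, -16)

Apply edit: d2 := 4
  d5 = d4*2 - d1 = 9
  d6 = d1*2 = 2
  d7 = d1*5 = 5
  d8 = d3*4 = 56
  d9 = d2 + d6*2 - d8 = -48
  d10 = d6 - d3 - d4 = -17
  d11 = d3*3 = 42
Walk from origin (0, 0):
  seg 1: down by d2 = 4 → (0, -4)
  seg 2: left by d2 = 4 → (-4, -4)
  seg 3: up by d7 = 5 → (-4, 1)
  seg 4: down by d10 = -17 → (-4, 18)
  seg 5: up by d3 = 14 → (-4, 32)
  seg 6: left by d8 = 56 → (-60, 32)
  seg 7: left by d10 = -17 → (-43, 32)
  seg 8: left by d1 = 1 → (-44, 32)
  seg 9: up by d9 = -48 → (-44, -16)
  seg 10: left by d7 = 5 → (-49, -16)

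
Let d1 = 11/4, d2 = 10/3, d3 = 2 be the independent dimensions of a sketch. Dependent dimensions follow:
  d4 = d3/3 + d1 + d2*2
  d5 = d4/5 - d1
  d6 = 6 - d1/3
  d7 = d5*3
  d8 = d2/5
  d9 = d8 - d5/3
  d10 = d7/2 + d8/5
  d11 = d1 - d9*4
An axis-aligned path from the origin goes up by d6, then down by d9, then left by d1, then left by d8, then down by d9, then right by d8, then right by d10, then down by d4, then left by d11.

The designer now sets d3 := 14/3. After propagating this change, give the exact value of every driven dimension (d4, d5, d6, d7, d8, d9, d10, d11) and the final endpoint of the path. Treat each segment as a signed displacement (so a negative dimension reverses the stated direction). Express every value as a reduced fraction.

Apply edit: d3 := 14/3
  d4 = d3/3 + d1 + d2*2 = 395/36
  d5 = d4/5 - d1 = -5/9
  d6 = 6 - d1/3 = 61/12
  d7 = d5*3 = -5/3
  d8 = d2/5 = 2/3
  d9 = d8 - d5/3 = 23/27
  d10 = d7/2 + d8/5 = -7/10
  d11 = d1 - d9*4 = -71/108
Walk from origin (0, 0):
  seg 1: up by d6 = 61/12 → (0, 61/12)
  seg 2: down by d9 = 23/27 → (0, 457/108)
  seg 3: left by d1 = 11/4 → (-11/4, 457/108)
  seg 4: left by d8 = 2/3 → (-41/12, 457/108)
  seg 5: down by d9 = 23/27 → (-41/12, 365/108)
  seg 6: right by d8 = 2/3 → (-11/4, 365/108)
  seg 7: right by d10 = -7/10 → (-69/20, 365/108)
  seg 8: down by d4 = 395/36 → (-69/20, -205/27)
  seg 9: left by d11 = -71/108 → (-377/135, -205/27)

d4 = 395/36
d5 = -5/9
d6 = 61/12
d7 = -5/3
d8 = 2/3
d9 = 23/27
d10 = -7/10
d11 = -71/108
endpoint = (-377/135, -205/27)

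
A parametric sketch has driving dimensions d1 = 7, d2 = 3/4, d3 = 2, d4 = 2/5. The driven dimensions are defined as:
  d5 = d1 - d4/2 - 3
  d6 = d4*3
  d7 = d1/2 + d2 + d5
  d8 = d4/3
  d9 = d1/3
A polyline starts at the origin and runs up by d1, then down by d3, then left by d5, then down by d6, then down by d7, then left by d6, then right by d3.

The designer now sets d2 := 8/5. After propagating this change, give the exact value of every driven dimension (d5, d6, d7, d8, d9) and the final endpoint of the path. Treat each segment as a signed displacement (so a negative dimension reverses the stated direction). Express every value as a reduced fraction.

Apply edit: d2 := 8/5
  d5 = d1 - d4/2 - 3 = 19/5
  d6 = d4*3 = 6/5
  d7 = d1/2 + d2 + d5 = 89/10
  d8 = d4/3 = 2/15
  d9 = d1/3 = 7/3
Walk from origin (0, 0):
  seg 1: up by d1 = 7 → (0, 7)
  seg 2: down by d3 = 2 → (0, 5)
  seg 3: left by d5 = 19/5 → (-19/5, 5)
  seg 4: down by d6 = 6/5 → (-19/5, 19/5)
  seg 5: down by d7 = 89/10 → (-19/5, -51/10)
  seg 6: left by d6 = 6/5 → (-5, -51/10)
  seg 7: right by d3 = 2 → (-3, -51/10)

d5 = 19/5
d6 = 6/5
d7 = 89/10
d8 = 2/15
d9 = 7/3
endpoint = (-3, -51/10)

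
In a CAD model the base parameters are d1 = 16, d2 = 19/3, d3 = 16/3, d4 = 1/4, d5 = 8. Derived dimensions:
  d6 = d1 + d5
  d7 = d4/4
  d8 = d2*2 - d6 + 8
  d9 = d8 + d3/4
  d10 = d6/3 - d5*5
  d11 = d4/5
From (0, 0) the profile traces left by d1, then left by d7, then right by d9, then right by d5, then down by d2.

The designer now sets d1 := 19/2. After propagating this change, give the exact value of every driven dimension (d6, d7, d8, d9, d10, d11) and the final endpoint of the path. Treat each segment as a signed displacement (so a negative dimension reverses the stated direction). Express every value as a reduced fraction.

Apply edit: d1 := 19/2
  d6 = d1 + d5 = 35/2
  d7 = d4/4 = 1/16
  d8 = d2*2 - d6 + 8 = 19/6
  d9 = d8 + d3/4 = 9/2
  d10 = d6/3 - d5*5 = -205/6
  d11 = d4/5 = 1/20
Walk from origin (0, 0):
  seg 1: left by d1 = 19/2 → (-19/2, 0)
  seg 2: left by d7 = 1/16 → (-153/16, 0)
  seg 3: right by d9 = 9/2 → (-81/16, 0)
  seg 4: right by d5 = 8 → (47/16, 0)
  seg 5: down by d2 = 19/3 → (47/16, -19/3)

d6 = 35/2
d7 = 1/16
d8 = 19/6
d9 = 9/2
d10 = -205/6
d11 = 1/20
endpoint = (47/16, -19/3)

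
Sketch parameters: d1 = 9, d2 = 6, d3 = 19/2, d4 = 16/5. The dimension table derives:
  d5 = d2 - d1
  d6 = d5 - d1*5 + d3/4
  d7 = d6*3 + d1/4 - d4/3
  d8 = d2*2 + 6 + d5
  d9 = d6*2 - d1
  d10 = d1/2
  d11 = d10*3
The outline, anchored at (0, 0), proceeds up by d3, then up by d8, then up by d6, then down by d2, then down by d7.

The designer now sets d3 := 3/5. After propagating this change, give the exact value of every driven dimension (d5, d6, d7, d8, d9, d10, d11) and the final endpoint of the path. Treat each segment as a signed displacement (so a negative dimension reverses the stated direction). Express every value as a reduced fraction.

Apply edit: d3 := 3/5
  d5 = d2 - d1 = -3
  d6 = d5 - d1*5 + d3/4 = -957/20
  d7 = d6*3 + d1/4 - d4/3 = -4271/30
  d8 = d2*2 + 6 + d5 = 15
  d9 = d6*2 - d1 = -1047/10
  d10 = d1/2 = 9/2
  d11 = d10*3 = 27/2
Walk from origin (0, 0):
  seg 1: up by d3 = 3/5 → (0, 3/5)
  seg 2: up by d8 = 15 → (0, 78/5)
  seg 3: up by d6 = -957/20 → (0, -129/4)
  seg 4: down by d2 = 6 → (0, -153/4)
  seg 5: down by d7 = -4271/30 → (0, 6247/60)

d5 = -3
d6 = -957/20
d7 = -4271/30
d8 = 15
d9 = -1047/10
d10 = 9/2
d11 = 27/2
endpoint = (0, 6247/60)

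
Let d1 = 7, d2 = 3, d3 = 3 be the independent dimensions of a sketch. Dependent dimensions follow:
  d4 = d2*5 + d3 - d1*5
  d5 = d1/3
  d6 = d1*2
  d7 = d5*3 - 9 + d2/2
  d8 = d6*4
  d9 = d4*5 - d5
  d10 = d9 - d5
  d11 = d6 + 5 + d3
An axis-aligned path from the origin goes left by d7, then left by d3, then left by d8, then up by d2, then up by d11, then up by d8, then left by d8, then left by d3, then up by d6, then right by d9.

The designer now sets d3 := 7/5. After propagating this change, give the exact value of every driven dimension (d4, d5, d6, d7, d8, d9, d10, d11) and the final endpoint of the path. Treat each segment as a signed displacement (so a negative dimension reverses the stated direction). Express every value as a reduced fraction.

d4 = -93/5
d5 = 7/3
d6 = 14
d7 = -1/2
d8 = 56
d9 = -286/3
d10 = -293/3
d11 = 102/5
endpoint = (-6289/30, 467/5)

Apply edit: d3 := 7/5
  d4 = d2*5 + d3 - d1*5 = -93/5
  d5 = d1/3 = 7/3
  d6 = d1*2 = 14
  d7 = d5*3 - 9 + d2/2 = -1/2
  d8 = d6*4 = 56
  d9 = d4*5 - d5 = -286/3
  d10 = d9 - d5 = -293/3
  d11 = d6 + 5 + d3 = 102/5
Walk from origin (0, 0):
  seg 1: left by d7 = -1/2 → (1/2, 0)
  seg 2: left by d3 = 7/5 → (-9/10, 0)
  seg 3: left by d8 = 56 → (-569/10, 0)
  seg 4: up by d2 = 3 → (-569/10, 3)
  seg 5: up by d11 = 102/5 → (-569/10, 117/5)
  seg 6: up by d8 = 56 → (-569/10, 397/5)
  seg 7: left by d8 = 56 → (-1129/10, 397/5)
  seg 8: left by d3 = 7/5 → (-1143/10, 397/5)
  seg 9: up by d6 = 14 → (-1143/10, 467/5)
  seg 10: right by d9 = -286/3 → (-6289/30, 467/5)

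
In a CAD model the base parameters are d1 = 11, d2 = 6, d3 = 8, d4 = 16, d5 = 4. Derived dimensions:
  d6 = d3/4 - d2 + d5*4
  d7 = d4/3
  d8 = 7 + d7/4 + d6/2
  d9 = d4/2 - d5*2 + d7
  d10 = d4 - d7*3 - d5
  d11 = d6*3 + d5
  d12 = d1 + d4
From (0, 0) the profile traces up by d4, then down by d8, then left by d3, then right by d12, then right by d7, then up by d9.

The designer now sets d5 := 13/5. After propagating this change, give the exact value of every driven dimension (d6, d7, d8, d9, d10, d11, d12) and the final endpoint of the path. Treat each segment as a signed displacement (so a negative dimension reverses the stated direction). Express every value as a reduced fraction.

d6 = 32/5
d7 = 16/3
d8 = 173/15
d9 = 122/15
d10 = -13/5
d11 = 109/5
d12 = 27
endpoint = (73/3, 63/5)

Apply edit: d5 := 13/5
  d6 = d3/4 - d2 + d5*4 = 32/5
  d7 = d4/3 = 16/3
  d8 = 7 + d7/4 + d6/2 = 173/15
  d9 = d4/2 - d5*2 + d7 = 122/15
  d10 = d4 - d7*3 - d5 = -13/5
  d11 = d6*3 + d5 = 109/5
  d12 = d1 + d4 = 27
Walk from origin (0, 0):
  seg 1: up by d4 = 16 → (0, 16)
  seg 2: down by d8 = 173/15 → (0, 67/15)
  seg 3: left by d3 = 8 → (-8, 67/15)
  seg 4: right by d12 = 27 → (19, 67/15)
  seg 5: right by d7 = 16/3 → (73/3, 67/15)
  seg 6: up by d9 = 122/15 → (73/3, 63/5)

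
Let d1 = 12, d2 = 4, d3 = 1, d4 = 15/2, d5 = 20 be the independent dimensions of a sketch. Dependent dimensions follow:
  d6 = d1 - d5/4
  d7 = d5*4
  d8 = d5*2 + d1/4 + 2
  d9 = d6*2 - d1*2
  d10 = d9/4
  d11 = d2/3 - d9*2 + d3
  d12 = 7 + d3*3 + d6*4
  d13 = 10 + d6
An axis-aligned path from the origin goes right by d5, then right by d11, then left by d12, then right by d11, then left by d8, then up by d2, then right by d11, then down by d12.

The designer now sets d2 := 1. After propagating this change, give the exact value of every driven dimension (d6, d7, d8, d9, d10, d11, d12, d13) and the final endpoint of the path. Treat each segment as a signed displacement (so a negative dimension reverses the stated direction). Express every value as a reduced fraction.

d6 = 7
d7 = 80
d8 = 45
d9 = -10
d10 = -5/2
d11 = 64/3
d12 = 38
d13 = 17
endpoint = (1, -37)

Apply edit: d2 := 1
  d6 = d1 - d5/4 = 7
  d7 = d5*4 = 80
  d8 = d5*2 + d1/4 + 2 = 45
  d9 = d6*2 - d1*2 = -10
  d10 = d9/4 = -5/2
  d11 = d2/3 - d9*2 + d3 = 64/3
  d12 = 7 + d3*3 + d6*4 = 38
  d13 = 10 + d6 = 17
Walk from origin (0, 0):
  seg 1: right by d5 = 20 → (20, 0)
  seg 2: right by d11 = 64/3 → (124/3, 0)
  seg 3: left by d12 = 38 → (10/3, 0)
  seg 4: right by d11 = 64/3 → (74/3, 0)
  seg 5: left by d8 = 45 → (-61/3, 0)
  seg 6: up by d2 = 1 → (-61/3, 1)
  seg 7: right by d11 = 64/3 → (1, 1)
  seg 8: down by d12 = 38 → (1, -37)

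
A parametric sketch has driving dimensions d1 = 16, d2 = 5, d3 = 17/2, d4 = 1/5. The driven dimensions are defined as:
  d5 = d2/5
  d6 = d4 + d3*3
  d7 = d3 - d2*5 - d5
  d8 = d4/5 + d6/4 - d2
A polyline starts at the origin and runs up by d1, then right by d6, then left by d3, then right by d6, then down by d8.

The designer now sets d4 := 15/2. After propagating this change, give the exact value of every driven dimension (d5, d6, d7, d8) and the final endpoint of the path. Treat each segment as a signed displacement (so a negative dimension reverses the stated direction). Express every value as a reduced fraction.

d5 = 1
d6 = 33
d7 = -35/2
d8 = 19/4
endpoint = (115/2, 45/4)

Apply edit: d4 := 15/2
  d5 = d2/5 = 1
  d6 = d4 + d3*3 = 33
  d7 = d3 - d2*5 - d5 = -35/2
  d8 = d4/5 + d6/4 - d2 = 19/4
Walk from origin (0, 0):
  seg 1: up by d1 = 16 → (0, 16)
  seg 2: right by d6 = 33 → (33, 16)
  seg 3: left by d3 = 17/2 → (49/2, 16)
  seg 4: right by d6 = 33 → (115/2, 16)
  seg 5: down by d8 = 19/4 → (115/2, 45/4)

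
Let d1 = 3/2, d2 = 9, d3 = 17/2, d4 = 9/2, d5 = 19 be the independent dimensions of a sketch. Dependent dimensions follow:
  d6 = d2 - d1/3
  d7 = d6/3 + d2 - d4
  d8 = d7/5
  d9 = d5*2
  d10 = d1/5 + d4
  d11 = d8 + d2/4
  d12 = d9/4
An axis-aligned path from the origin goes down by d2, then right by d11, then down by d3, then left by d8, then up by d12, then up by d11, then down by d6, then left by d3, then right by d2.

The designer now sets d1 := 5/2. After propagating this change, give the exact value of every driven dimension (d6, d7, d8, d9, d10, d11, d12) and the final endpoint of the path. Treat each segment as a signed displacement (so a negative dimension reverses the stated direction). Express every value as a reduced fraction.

Apply edit: d1 := 5/2
  d6 = d2 - d1/3 = 49/6
  d7 = d6/3 + d2 - d4 = 65/9
  d8 = d7/5 = 13/9
  d9 = d5*2 = 38
  d10 = d1/5 + d4 = 5
  d11 = d8 + d2/4 = 133/36
  d12 = d9/4 = 19/2
Walk from origin (0, 0):
  seg 1: down by d2 = 9 → (0, -9)
  seg 2: right by d11 = 133/36 → (133/36, -9)
  seg 3: down by d3 = 17/2 → (133/36, -35/2)
  seg 4: left by d8 = 13/9 → (9/4, -35/2)
  seg 5: up by d12 = 19/2 → (9/4, -8)
  seg 6: up by d11 = 133/36 → (9/4, -155/36)
  seg 7: down by d6 = 49/6 → (9/4, -449/36)
  seg 8: left by d3 = 17/2 → (-25/4, -449/36)
  seg 9: right by d2 = 9 → (11/4, -449/36)

d6 = 49/6
d7 = 65/9
d8 = 13/9
d9 = 38
d10 = 5
d11 = 133/36
d12 = 19/2
endpoint = (11/4, -449/36)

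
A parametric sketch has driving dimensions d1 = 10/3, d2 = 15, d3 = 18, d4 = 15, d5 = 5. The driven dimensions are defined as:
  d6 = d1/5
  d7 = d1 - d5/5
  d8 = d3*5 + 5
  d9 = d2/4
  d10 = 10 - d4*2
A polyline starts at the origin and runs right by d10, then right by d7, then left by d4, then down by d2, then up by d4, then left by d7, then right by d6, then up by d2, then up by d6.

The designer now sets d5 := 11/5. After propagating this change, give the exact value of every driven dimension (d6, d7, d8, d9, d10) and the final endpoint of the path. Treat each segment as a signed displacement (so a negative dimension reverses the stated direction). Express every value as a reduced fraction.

d6 = 2/3
d7 = 217/75
d8 = 95
d9 = 15/4
d10 = -20
endpoint = (-103/3, 47/3)

Apply edit: d5 := 11/5
  d6 = d1/5 = 2/3
  d7 = d1 - d5/5 = 217/75
  d8 = d3*5 + 5 = 95
  d9 = d2/4 = 15/4
  d10 = 10 - d4*2 = -20
Walk from origin (0, 0):
  seg 1: right by d10 = -20 → (-20, 0)
  seg 2: right by d7 = 217/75 → (-1283/75, 0)
  seg 3: left by d4 = 15 → (-2408/75, 0)
  seg 4: down by d2 = 15 → (-2408/75, -15)
  seg 5: up by d4 = 15 → (-2408/75, 0)
  seg 6: left by d7 = 217/75 → (-35, 0)
  seg 7: right by d6 = 2/3 → (-103/3, 0)
  seg 8: up by d2 = 15 → (-103/3, 15)
  seg 9: up by d6 = 2/3 → (-103/3, 47/3)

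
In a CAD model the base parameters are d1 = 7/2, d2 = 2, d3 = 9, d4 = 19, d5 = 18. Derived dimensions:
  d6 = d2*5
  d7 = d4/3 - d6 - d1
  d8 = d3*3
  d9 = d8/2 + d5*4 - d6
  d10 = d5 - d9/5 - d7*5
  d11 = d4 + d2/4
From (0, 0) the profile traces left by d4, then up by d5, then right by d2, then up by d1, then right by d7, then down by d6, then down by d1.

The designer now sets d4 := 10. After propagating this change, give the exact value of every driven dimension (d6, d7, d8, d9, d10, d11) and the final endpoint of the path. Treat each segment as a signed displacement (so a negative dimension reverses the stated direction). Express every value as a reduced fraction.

Apply edit: d4 := 10
  d6 = d2*5 = 10
  d7 = d4/3 - d6 - d1 = -61/6
  d8 = d3*3 = 27
  d9 = d8/2 + d5*4 - d6 = 151/2
  d10 = d5 - d9/5 - d7*5 = 806/15
  d11 = d4 + d2/4 = 21/2
Walk from origin (0, 0):
  seg 1: left by d4 = 10 → (-10, 0)
  seg 2: up by d5 = 18 → (-10, 18)
  seg 3: right by d2 = 2 → (-8, 18)
  seg 4: up by d1 = 7/2 → (-8, 43/2)
  seg 5: right by d7 = -61/6 → (-109/6, 43/2)
  seg 6: down by d6 = 10 → (-109/6, 23/2)
  seg 7: down by d1 = 7/2 → (-109/6, 8)

d6 = 10
d7 = -61/6
d8 = 27
d9 = 151/2
d10 = 806/15
d11 = 21/2
endpoint = (-109/6, 8)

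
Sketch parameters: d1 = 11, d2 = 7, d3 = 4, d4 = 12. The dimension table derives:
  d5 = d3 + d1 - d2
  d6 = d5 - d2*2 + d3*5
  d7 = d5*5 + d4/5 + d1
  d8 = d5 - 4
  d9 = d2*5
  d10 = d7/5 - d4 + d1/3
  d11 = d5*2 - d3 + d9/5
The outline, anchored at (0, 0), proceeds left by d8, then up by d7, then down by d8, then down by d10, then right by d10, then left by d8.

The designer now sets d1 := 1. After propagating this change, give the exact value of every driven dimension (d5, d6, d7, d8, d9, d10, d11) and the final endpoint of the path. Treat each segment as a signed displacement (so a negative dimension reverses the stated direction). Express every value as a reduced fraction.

d5 = -2
d6 = 4
d7 = -33/5
d8 = -6
d9 = 35
d10 = -974/75
d11 = -1
endpoint = (-74/75, 929/75)

Apply edit: d1 := 1
  d5 = d3 + d1 - d2 = -2
  d6 = d5 - d2*2 + d3*5 = 4
  d7 = d5*5 + d4/5 + d1 = -33/5
  d8 = d5 - 4 = -6
  d9 = d2*5 = 35
  d10 = d7/5 - d4 + d1/3 = -974/75
  d11 = d5*2 - d3 + d9/5 = -1
Walk from origin (0, 0):
  seg 1: left by d8 = -6 → (6, 0)
  seg 2: up by d7 = -33/5 → (6, -33/5)
  seg 3: down by d8 = -6 → (6, -3/5)
  seg 4: down by d10 = -974/75 → (6, 929/75)
  seg 5: right by d10 = -974/75 → (-524/75, 929/75)
  seg 6: left by d8 = -6 → (-74/75, 929/75)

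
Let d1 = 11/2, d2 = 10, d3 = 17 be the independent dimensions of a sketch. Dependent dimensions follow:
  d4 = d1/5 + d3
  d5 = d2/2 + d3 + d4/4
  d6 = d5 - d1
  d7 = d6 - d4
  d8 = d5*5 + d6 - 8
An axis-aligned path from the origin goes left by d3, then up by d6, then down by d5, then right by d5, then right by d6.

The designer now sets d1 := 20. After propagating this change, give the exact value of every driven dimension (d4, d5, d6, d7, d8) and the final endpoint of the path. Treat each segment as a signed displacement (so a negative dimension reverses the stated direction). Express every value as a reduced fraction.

Apply edit: d1 := 20
  d4 = d1/5 + d3 = 21
  d5 = d2/2 + d3 + d4/4 = 109/4
  d6 = d5 - d1 = 29/4
  d7 = d6 - d4 = -55/4
  d8 = d5*5 + d6 - 8 = 271/2
Walk from origin (0, 0):
  seg 1: left by d3 = 17 → (-17, 0)
  seg 2: up by d6 = 29/4 → (-17, 29/4)
  seg 3: down by d5 = 109/4 → (-17, -20)
  seg 4: right by d5 = 109/4 → (41/4, -20)
  seg 5: right by d6 = 29/4 → (35/2, -20)

d4 = 21
d5 = 109/4
d6 = 29/4
d7 = -55/4
d8 = 271/2
endpoint = (35/2, -20)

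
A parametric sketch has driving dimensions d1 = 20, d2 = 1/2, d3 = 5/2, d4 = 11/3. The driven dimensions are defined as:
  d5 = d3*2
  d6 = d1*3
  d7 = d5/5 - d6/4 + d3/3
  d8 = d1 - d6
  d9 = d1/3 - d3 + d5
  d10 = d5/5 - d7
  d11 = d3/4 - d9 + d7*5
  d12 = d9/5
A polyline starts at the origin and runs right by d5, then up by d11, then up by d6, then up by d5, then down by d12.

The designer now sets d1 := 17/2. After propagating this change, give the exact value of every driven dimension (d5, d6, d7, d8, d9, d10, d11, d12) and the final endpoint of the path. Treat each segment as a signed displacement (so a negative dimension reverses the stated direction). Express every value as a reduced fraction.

d5 = 5
d6 = 51/2
d7 = -109/24
d8 = -17
d9 = 16/3
d10 = 133/24
d11 = -329/12
d12 = 16/15
endpoint = (5, 121/60)

Apply edit: d1 := 17/2
  d5 = d3*2 = 5
  d6 = d1*3 = 51/2
  d7 = d5/5 - d6/4 + d3/3 = -109/24
  d8 = d1 - d6 = -17
  d9 = d1/3 - d3 + d5 = 16/3
  d10 = d5/5 - d7 = 133/24
  d11 = d3/4 - d9 + d7*5 = -329/12
  d12 = d9/5 = 16/15
Walk from origin (0, 0):
  seg 1: right by d5 = 5 → (5, 0)
  seg 2: up by d11 = -329/12 → (5, -329/12)
  seg 3: up by d6 = 51/2 → (5, -23/12)
  seg 4: up by d5 = 5 → (5, 37/12)
  seg 5: down by d12 = 16/15 → (5, 121/60)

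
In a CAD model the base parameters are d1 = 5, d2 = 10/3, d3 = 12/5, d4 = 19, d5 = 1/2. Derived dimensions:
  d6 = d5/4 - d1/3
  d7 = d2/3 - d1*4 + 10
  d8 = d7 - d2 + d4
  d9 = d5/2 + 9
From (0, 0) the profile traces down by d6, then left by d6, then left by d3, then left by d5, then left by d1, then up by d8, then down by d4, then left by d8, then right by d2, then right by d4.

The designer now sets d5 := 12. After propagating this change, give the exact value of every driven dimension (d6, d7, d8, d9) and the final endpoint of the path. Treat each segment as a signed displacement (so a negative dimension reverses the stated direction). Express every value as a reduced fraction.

Apply edit: d5 := 12
  d6 = d5/4 - d1/3 = 4/3
  d7 = d2/3 - d1*4 + 10 = -80/9
  d8 = d7 - d2 + d4 = 61/9
  d9 = d5/2 + 9 = 15
Walk from origin (0, 0):
  seg 1: down by d6 = 4/3 → (0, -4/3)
  seg 2: left by d6 = 4/3 → (-4/3, -4/3)
  seg 3: left by d3 = 12/5 → (-56/15, -4/3)
  seg 4: left by d5 = 12 → (-236/15, -4/3)
  seg 5: left by d1 = 5 → (-311/15, -4/3)
  seg 6: up by d8 = 61/9 → (-311/15, 49/9)
  seg 7: down by d4 = 19 → (-311/15, -122/9)
  seg 8: left by d8 = 61/9 → (-1238/45, -122/9)
  seg 9: right by d2 = 10/3 → (-1088/45, -122/9)
  seg 10: right by d4 = 19 → (-233/45, -122/9)

d6 = 4/3
d7 = -80/9
d8 = 61/9
d9 = 15
endpoint = (-233/45, -122/9)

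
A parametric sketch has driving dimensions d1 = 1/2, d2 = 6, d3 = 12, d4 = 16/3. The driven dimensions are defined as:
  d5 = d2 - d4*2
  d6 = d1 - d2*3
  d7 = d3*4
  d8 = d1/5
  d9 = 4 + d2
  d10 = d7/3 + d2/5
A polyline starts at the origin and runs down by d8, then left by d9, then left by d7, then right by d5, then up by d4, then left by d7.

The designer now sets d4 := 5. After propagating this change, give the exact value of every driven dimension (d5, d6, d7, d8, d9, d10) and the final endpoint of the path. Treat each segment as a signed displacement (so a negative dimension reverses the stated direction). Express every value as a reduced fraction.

Apply edit: d4 := 5
  d5 = d2 - d4*2 = -4
  d6 = d1 - d2*3 = -35/2
  d7 = d3*4 = 48
  d8 = d1/5 = 1/10
  d9 = 4 + d2 = 10
  d10 = d7/3 + d2/5 = 86/5
Walk from origin (0, 0):
  seg 1: down by d8 = 1/10 → (0, -1/10)
  seg 2: left by d9 = 10 → (-10, -1/10)
  seg 3: left by d7 = 48 → (-58, -1/10)
  seg 4: right by d5 = -4 → (-62, -1/10)
  seg 5: up by d4 = 5 → (-62, 49/10)
  seg 6: left by d7 = 48 → (-110, 49/10)

d5 = -4
d6 = -35/2
d7 = 48
d8 = 1/10
d9 = 10
d10 = 86/5
endpoint = (-110, 49/10)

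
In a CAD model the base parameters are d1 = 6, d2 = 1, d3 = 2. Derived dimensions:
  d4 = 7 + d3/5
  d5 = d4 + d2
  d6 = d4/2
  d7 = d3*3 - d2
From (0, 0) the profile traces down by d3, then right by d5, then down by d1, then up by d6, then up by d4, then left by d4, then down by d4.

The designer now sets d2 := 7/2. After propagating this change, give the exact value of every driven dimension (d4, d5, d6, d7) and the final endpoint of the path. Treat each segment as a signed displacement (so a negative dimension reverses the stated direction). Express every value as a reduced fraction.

Apply edit: d2 := 7/2
  d4 = 7 + d3/5 = 37/5
  d5 = d4 + d2 = 109/10
  d6 = d4/2 = 37/10
  d7 = d3*3 - d2 = 5/2
Walk from origin (0, 0):
  seg 1: down by d3 = 2 → (0, -2)
  seg 2: right by d5 = 109/10 → (109/10, -2)
  seg 3: down by d1 = 6 → (109/10, -8)
  seg 4: up by d6 = 37/10 → (109/10, -43/10)
  seg 5: up by d4 = 37/5 → (109/10, 31/10)
  seg 6: left by d4 = 37/5 → (7/2, 31/10)
  seg 7: down by d4 = 37/5 → (7/2, -43/10)

d4 = 37/5
d5 = 109/10
d6 = 37/10
d7 = 5/2
endpoint = (7/2, -43/10)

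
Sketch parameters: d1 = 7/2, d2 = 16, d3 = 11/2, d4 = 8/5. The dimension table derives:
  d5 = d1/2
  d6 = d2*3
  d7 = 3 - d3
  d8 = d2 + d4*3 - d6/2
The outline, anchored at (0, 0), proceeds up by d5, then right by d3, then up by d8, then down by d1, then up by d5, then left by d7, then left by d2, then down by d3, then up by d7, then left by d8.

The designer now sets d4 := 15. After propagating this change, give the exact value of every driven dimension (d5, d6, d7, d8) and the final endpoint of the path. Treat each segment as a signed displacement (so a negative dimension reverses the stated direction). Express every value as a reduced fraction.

Apply edit: d4 := 15
  d5 = d1/2 = 7/4
  d6 = d2*3 = 48
  d7 = 3 - d3 = -5/2
  d8 = d2 + d4*3 - d6/2 = 37
Walk from origin (0, 0):
  seg 1: up by d5 = 7/4 → (0, 7/4)
  seg 2: right by d3 = 11/2 → (11/2, 7/4)
  seg 3: up by d8 = 37 → (11/2, 155/4)
  seg 4: down by d1 = 7/2 → (11/2, 141/4)
  seg 5: up by d5 = 7/4 → (11/2, 37)
  seg 6: left by d7 = -5/2 → (8, 37)
  seg 7: left by d2 = 16 → (-8, 37)
  seg 8: down by d3 = 11/2 → (-8, 63/2)
  seg 9: up by d7 = -5/2 → (-8, 29)
  seg 10: left by d8 = 37 → (-45, 29)

d5 = 7/4
d6 = 48
d7 = -5/2
d8 = 37
endpoint = (-45, 29)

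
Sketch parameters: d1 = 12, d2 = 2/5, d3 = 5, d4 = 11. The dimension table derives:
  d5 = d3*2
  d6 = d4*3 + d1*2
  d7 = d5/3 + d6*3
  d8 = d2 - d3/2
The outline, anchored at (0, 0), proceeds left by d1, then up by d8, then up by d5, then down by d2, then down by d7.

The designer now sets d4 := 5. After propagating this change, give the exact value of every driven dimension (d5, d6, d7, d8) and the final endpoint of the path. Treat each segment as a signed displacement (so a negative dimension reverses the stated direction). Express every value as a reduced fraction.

d5 = 10
d6 = 39
d7 = 361/3
d8 = -21/10
endpoint = (-12, -677/6)

Apply edit: d4 := 5
  d5 = d3*2 = 10
  d6 = d4*3 + d1*2 = 39
  d7 = d5/3 + d6*3 = 361/3
  d8 = d2 - d3/2 = -21/10
Walk from origin (0, 0):
  seg 1: left by d1 = 12 → (-12, 0)
  seg 2: up by d8 = -21/10 → (-12, -21/10)
  seg 3: up by d5 = 10 → (-12, 79/10)
  seg 4: down by d2 = 2/5 → (-12, 15/2)
  seg 5: down by d7 = 361/3 → (-12, -677/6)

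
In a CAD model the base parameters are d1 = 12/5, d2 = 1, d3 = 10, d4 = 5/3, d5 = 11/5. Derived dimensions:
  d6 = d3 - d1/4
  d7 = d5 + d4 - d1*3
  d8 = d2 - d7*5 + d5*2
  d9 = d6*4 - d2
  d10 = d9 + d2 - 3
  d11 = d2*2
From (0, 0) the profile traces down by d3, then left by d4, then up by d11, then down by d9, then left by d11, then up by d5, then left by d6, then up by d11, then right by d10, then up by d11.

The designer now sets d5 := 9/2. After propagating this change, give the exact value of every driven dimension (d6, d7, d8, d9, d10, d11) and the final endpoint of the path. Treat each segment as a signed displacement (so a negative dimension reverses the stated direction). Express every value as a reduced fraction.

Apply edit: d5 := 9/2
  d6 = d3 - d1/4 = 47/5
  d7 = d5 + d4 - d1*3 = -31/30
  d8 = d2 - d7*5 + d5*2 = 91/6
  d9 = d6*4 - d2 = 183/5
  d10 = d9 + d2 - 3 = 173/5
  d11 = d2*2 = 2
Walk from origin (0, 0):
  seg 1: down by d3 = 10 → (0, -10)
  seg 2: left by d4 = 5/3 → (-5/3, -10)
  seg 3: up by d11 = 2 → (-5/3, -8)
  seg 4: down by d9 = 183/5 → (-5/3, -223/5)
  seg 5: left by d11 = 2 → (-11/3, -223/5)
  seg 6: up by d5 = 9/2 → (-11/3, -401/10)
  seg 7: left by d6 = 47/5 → (-196/15, -401/10)
  seg 8: up by d11 = 2 → (-196/15, -381/10)
  seg 9: right by d10 = 173/5 → (323/15, -381/10)
  seg 10: up by d11 = 2 → (323/15, -361/10)

d6 = 47/5
d7 = -31/30
d8 = 91/6
d9 = 183/5
d10 = 173/5
d11 = 2
endpoint = (323/15, -361/10)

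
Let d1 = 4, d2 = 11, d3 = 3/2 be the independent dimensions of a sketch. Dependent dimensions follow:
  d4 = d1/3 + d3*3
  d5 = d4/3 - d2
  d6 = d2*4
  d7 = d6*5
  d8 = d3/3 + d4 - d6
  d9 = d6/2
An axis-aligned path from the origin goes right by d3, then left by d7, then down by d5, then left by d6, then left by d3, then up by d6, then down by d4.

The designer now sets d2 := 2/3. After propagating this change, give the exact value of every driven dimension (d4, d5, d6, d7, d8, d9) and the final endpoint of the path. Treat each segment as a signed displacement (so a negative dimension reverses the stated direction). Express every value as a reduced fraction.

d4 = 35/6
d5 = 23/18
d6 = 8/3
d7 = 40/3
d8 = 11/3
d9 = 4/3
endpoint = (-16, -40/9)

Apply edit: d2 := 2/3
  d4 = d1/3 + d3*3 = 35/6
  d5 = d4/3 - d2 = 23/18
  d6 = d2*4 = 8/3
  d7 = d6*5 = 40/3
  d8 = d3/3 + d4 - d6 = 11/3
  d9 = d6/2 = 4/3
Walk from origin (0, 0):
  seg 1: right by d3 = 3/2 → (3/2, 0)
  seg 2: left by d7 = 40/3 → (-71/6, 0)
  seg 3: down by d5 = 23/18 → (-71/6, -23/18)
  seg 4: left by d6 = 8/3 → (-29/2, -23/18)
  seg 5: left by d3 = 3/2 → (-16, -23/18)
  seg 6: up by d6 = 8/3 → (-16, 25/18)
  seg 7: down by d4 = 35/6 → (-16, -40/9)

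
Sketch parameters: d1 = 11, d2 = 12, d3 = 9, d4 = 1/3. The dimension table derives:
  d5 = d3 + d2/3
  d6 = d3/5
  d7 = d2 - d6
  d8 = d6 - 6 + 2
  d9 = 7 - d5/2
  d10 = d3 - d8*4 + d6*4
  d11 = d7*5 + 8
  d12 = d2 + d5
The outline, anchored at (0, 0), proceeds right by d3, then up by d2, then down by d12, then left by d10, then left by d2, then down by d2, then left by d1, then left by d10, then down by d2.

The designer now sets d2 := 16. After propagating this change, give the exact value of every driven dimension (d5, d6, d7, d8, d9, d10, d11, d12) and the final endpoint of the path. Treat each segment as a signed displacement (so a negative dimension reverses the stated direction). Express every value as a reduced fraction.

Apply edit: d2 := 16
  d5 = d3 + d2/3 = 43/3
  d6 = d3/5 = 9/5
  d7 = d2 - d6 = 71/5
  d8 = d6 - 6 + 2 = -11/5
  d9 = 7 - d5/2 = -1/6
  d10 = d3 - d8*4 + d6*4 = 25
  d11 = d7*5 + 8 = 79
  d12 = d2 + d5 = 91/3
Walk from origin (0, 0):
  seg 1: right by d3 = 9 → (9, 0)
  seg 2: up by d2 = 16 → (9, 16)
  seg 3: down by d12 = 91/3 → (9, -43/3)
  seg 4: left by d10 = 25 → (-16, -43/3)
  seg 5: left by d2 = 16 → (-32, -43/3)
  seg 6: down by d2 = 16 → (-32, -91/3)
  seg 7: left by d1 = 11 → (-43, -91/3)
  seg 8: left by d10 = 25 → (-68, -91/3)
  seg 9: down by d2 = 16 → (-68, -139/3)

d5 = 43/3
d6 = 9/5
d7 = 71/5
d8 = -11/5
d9 = -1/6
d10 = 25
d11 = 79
d12 = 91/3
endpoint = (-68, -139/3)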